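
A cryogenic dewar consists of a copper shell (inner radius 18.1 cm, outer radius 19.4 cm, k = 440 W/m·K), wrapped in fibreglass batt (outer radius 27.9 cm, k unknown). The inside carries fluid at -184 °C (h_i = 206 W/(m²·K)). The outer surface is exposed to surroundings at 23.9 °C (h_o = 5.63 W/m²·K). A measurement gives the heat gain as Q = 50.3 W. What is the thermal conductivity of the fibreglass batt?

ΣR = ΔT/Q = |-184 − 23.9|/50.3 = 4.133 K/W
Known resistances:
  R_conv,in = 1/(4πr²h) = 1/(4π·0.181²·206) = 0.01179 K/W
  R_copper = (1/0.181 − 1/0.194)/(4πk) = 0.3702/(4π·440) = 6.696×10^-5 K/W
  R_conv,out = 1/(4πr²h) = 1/(4π·0.279²·5.63) = 0.1816 K/W
R_fibreglass batt = ΣR − ΣR_known = 4.133 − 0.1935 = 3.939 K/W
(1/r₁−1/r₂)/(4πk) = 3.939 ⇒ k = 1.570/(4π·3.939) = 0.0317 W/m·K

k = 0.0317 W/m·K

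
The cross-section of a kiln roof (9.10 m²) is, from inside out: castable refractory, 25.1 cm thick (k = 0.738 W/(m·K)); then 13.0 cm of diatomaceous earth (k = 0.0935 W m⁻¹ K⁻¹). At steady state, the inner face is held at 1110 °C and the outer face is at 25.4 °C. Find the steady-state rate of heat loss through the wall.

Q = 5700 W

Treat each layer as a resistance in series:
  R_castable refractory = L/(kA) = 0.251/(0.738·9.10) = 0.03737 K/W
  R_diatomaceous earth = L/(kA) = 0.130/(0.0935·9.10) = 0.1528 K/W
ΣR = 0.03737 + 0.1528 = 0.1902 K/W
Q = ΔT/ΣR = (1110 °C − 25.4 °C)/0.1902 = 5700 W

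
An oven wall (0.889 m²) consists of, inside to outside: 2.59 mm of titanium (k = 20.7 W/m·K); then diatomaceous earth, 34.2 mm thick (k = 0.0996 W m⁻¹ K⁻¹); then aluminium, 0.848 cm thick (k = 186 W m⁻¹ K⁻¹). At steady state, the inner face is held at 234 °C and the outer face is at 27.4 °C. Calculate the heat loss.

Q = 535 W

Resistance network (inner→outer):
  R_titanium = L/(kA) = 0.00259/(20.7·0.889) = 1.407×10^-4 K/W
  R_diatomaceous earth = L/(kA) = 0.0342/(0.0996·0.889) = 0.3862 K/W
  R_aluminium = L/(kA) = 0.00848/(186·0.889) = 5.128×10^-5 K/W
ΣR = 1.407×10^-4 + 0.3862 + 5.128×10^-5 = 0.3864 K/W
Q = ΔT/ΣR = (234 °C − 27.4 °C)/0.3864 = 535 W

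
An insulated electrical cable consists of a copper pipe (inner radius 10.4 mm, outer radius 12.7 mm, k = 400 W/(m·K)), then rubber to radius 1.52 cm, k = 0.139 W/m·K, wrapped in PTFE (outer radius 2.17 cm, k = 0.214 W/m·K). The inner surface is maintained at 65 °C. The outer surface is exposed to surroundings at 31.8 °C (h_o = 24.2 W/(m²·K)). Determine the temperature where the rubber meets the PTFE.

Treat each layer as a resistance in series:
  R'_copper = ln(0.0127/0.0104)/(2πk) = 0.1998/(2π·400) = 7.950×10^-5 m·K/W
  R'_rubber = ln(0.0152/0.0127)/(2πk) = 0.1797/(2π·0.139) = 0.2057 m·K/W
  R'_PTFE = ln(0.0217/0.0152)/(2πk) = 0.3560/(2π·0.214) = 0.2648 m·K/W
  R'_conv,out = 1/(2πr h) = 1/(2π·0.0217·24.2) = 0.3031 m·K/W
ΣR = 7.950×10^-5 + 0.2057 + 0.2648 + 0.3031 = 0.7737 m·K/W
Q' = ΔT/ΣR = (65 °C − 31.8 °C)/0.7737 = 42.91 W/m
From the inner boundary to the rubber/PTFE interface, ΣR_partial = 0.2058 m·K/W.
T_interface = T_in − Q'·ΣR_partial = 65 °C − (42.91)(0.2058) = 56.2 °C

T = 56.2 °C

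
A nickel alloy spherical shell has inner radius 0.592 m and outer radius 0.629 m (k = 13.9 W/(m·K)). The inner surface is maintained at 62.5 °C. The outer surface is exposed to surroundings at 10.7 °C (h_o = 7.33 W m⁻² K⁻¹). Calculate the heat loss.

Series thermal resistances, inner to outer:
  R_nickel alloy = (1/0.592 − 1/0.629)/(4πk) = 0.09936/(4π·13.9) = 5.689×10^-4 K/W
  R_conv,out = 1/(4πr²h) = 1/(4π·0.629²·7.33) = 0.02744 K/W
ΣR = 5.689×10^-4 + 0.02744 = 0.02801 K/W
Q = ΔT/ΣR = (62.5 °C − 10.7 °C)/0.02801 = 1850 W

Q = 1850 W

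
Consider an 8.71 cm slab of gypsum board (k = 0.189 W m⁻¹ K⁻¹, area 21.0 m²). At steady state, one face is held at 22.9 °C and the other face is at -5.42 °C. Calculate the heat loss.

Q = 1290 W

Q = kA·ΔT/L = 0.189 × 21.0 × |22.9 °C − -5.42 °C| / 0.0871 = 1290 W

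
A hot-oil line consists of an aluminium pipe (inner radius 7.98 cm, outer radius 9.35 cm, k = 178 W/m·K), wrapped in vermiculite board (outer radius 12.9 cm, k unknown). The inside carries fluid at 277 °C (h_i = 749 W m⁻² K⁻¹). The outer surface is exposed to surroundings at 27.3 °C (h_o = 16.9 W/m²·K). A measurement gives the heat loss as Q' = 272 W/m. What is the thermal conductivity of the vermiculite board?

k = 0.0608 W/m·K

ΣR = ΔT/Q' = |277 − 27.3|/272 = 0.9180 m·K/W
Known resistances:
  R'_conv,in = 1/(2πr h) = 1/(2π·0.0798·749) = 0.002663 m·K/W
  R'_aluminium = ln(0.0935/0.0798)/(2πk) = 0.1584/(2π·178) = 1.417×10^-4 m·K/W
  R'_conv,out = 1/(2πr h) = 1/(2π·0.129·16.9) = 0.07300 m·K/W
R_vermiculite board = ΣR − ΣR_known = 0.9180 − 0.07580 = 0.8422 m·K/W
ln(r₂/r₁)/(2πk) = 0.8422 ⇒ k = 0.3219/(2π·0.8422) = 0.0608 W/m·K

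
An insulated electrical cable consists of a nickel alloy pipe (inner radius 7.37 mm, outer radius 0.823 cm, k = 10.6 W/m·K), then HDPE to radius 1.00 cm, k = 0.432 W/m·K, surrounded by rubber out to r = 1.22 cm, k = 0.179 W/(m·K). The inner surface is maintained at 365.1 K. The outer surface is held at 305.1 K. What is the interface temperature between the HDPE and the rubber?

Resistance network (inner→outer):
  R'_nickel alloy = ln(0.00823/0.00737)/(2πk) = 0.1104/(2π·10.6) = 0.001657 m·K/W
  R'_HDPE = ln(0.0100/0.00823)/(2πk) = 0.1948/(2π·0.432) = 0.07177 m·K/W
  R'_rubber = ln(0.0122/0.0100)/(2πk) = 0.1989/(2π·0.179) = 0.1768 m·K/W
ΣR = 0.001657 + 0.07177 + 0.1768 = 0.2502 m·K/W
Q' = ΔT/ΣR = (365.1 K − 305.1 K)/0.2502 = 239.8 W/m
From the inner boundary to the HDPE/rubber interface, ΣR_partial = 0.07343 m·K/W.
T_interface = T_in − Q'·ΣR_partial = 365.1 K − (239.8)(0.07343) = 347.5 K

T = 347.5 K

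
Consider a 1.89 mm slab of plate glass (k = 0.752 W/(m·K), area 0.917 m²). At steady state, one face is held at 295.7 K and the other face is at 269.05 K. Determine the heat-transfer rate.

Q = 9.72 kW

Q = kA·ΔT/L = 0.752 × 0.917 × |295.7 K − 269.05 K| / 0.00189 = 9720 W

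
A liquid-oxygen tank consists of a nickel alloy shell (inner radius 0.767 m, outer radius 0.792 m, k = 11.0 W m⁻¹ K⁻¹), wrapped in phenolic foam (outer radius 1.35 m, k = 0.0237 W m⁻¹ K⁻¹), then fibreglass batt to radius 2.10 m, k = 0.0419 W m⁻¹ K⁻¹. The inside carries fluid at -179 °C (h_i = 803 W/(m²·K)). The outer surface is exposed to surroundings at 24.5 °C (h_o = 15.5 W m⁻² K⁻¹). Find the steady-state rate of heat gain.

Q = 90.2 W

Treat each layer as a resistance in series:
  R_conv,in = 1/(4πr²h) = 1/(4π·0.767²·803) = 1.685×10^-4 K/W
  R_nickel alloy = (1/0.767 − 1/0.792)/(4πk) = 0.04115/(4π·11.0) = 2.977×10^-4 K/W
  R_phenolic foam = (1/0.792 − 1/1.35)/(4πk) = 0.5219/(4π·0.0237) = 1.752 K/W
  R_fibreglass batt = (1/1.35 − 1/2.10)/(4πk) = 0.2646/(4π·0.0419) = 0.5024 K/W
  R_conv,out = 1/(4πr²h) = 1/(4π·2.10²·15.5) = 0.001164 K/W
ΣR = 1.685×10^-4 + 2.977×10^-4 + 1.752 + 0.5024 + 0.001164 = 2.256 K/W
Q = ΔT/ΣR = (-179 °C − 24.5 °C)/2.256 = -90.2 W
(Negative Q ⇒ heat flows inward; heat gain = 90.2 W.)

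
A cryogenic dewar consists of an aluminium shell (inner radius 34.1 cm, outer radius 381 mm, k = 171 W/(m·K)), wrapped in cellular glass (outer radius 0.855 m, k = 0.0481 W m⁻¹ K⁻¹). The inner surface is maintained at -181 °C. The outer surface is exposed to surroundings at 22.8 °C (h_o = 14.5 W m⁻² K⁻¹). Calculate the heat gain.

Series thermal resistances, inner to outer:
  R_aluminium = (1/0.341 − 1/0.381)/(4πk) = 0.3079/(4π·171) = 1.433×10^-4 K/W
  R_cellular glass = (1/0.381 − 1/0.855)/(4πk) = 1.455/(4π·0.0481) = 2.407 K/W
  R_conv,out = 1/(4πr²h) = 1/(4π·0.855²·14.5) = 0.007507 K/W
ΣR = 1.433×10^-4 + 2.407 + 0.007507 = 2.415 K/W
Q = ΔT/ΣR = (-181 °C − 22.8 °C)/2.415 = -84.4 W
(Negative Q ⇒ heat flows inward; heat gain = 84.4 W.)

Q = 84.4 W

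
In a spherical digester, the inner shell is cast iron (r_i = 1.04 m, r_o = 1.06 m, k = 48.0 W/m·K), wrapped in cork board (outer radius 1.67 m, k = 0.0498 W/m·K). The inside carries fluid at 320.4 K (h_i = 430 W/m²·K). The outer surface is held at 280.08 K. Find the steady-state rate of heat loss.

Treat each layer as a resistance in series:
  R_conv,in = 1/(4πr²h) = 1/(4π·1.04²·430) = 1.711×10^-4 K/W
  R_cast iron = (1/1.04 − 1/1.06)/(4πk) = 0.01814/(4π·48.0) = 3.008×10^-5 K/W
  R_cork board = (1/1.06 − 1/1.67)/(4πk) = 0.3446/(4π·0.0498) = 0.5506 K/W
ΣR = 1.711×10^-4 + 3.008×10^-5 + 0.5506 = 0.5508 K/W
Q = ΔT/ΣR = (320.4 K − 280.08 K)/0.5508 = 73.2 W

Q = 73.2 W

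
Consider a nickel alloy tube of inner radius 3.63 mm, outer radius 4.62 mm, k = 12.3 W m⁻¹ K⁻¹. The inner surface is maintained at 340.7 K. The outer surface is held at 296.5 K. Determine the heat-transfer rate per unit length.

Q' = 2πk·ΔT/ln(r₂/r₁) = 2π × 12.3 × 44.2 / ln(0.00462/0.00363) = 14200 W/m

Q' = 14.2 kW/m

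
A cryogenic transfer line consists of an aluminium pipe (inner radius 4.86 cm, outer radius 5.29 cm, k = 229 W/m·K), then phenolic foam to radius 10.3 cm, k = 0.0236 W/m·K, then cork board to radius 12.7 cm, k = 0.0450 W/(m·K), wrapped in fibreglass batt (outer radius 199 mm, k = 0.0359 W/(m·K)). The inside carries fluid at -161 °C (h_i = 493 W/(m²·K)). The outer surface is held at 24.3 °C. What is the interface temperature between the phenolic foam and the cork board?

T = -45.7 °C

Treat each layer as a resistance in series:
  R'_conv,in = 1/(2πr h) = 1/(2π·0.0486·493) = 0.006643 m·K/W
  R'_aluminium = ln(0.0529/0.0486)/(2πk) = 0.08478/(2π·229) = 5.892×10^-5 m·K/W
  R'_phenolic foam = ln(0.103/0.0529)/(2πk) = 0.6663/(2π·0.0236) = 4.494 m·K/W
  R'_cork board = ln(0.127/0.103)/(2πk) = 0.2095/(2π·0.0450) = 0.7408 m·K/W
  R'_fibreglass batt = ln(0.199/0.127)/(2πk) = 0.4491/(2π·0.0359) = 1.991 m·K/W
ΣR = 0.006643 + 5.892×10^-5 + 4.494 + 0.7408 + 1.991 = 7.233 m·K/W
Q' = ΔT/ΣR = (-161 °C − 24.3 °C)/7.233 = -25.62 W/m
From the inner boundary to the phenolic foam/cork board interface, ΣR_partial = 4.501 m·K/W.
T_interface = T_in − Q'·ΣR_partial = -161 °C − (-25.62)(4.501) = -45.7 °C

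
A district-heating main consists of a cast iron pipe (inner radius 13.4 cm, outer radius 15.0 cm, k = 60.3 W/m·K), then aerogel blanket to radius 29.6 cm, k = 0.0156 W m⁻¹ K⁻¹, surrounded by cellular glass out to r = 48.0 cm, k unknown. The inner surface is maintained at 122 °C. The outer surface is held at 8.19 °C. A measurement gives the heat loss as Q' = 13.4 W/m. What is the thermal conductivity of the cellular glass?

ΣR = ΔT/Q' = |122 − 8.19|/13.4 = 8.493 m·K/W
Known resistances:
  R'_cast iron = ln(0.150/0.134)/(2πk) = 0.1128/(2π·60.3) = 2.977×10^-4 m·K/W
  R'_aerogel blanket = ln(0.296/0.150)/(2πk) = 0.6797/(2π·0.0156) = 6.935 m·K/W
R_cellular glass = ΣR − ΣR_known = 8.493 − 6.935 = 1.558 m·K/W
ln(r₂/r₁)/(2πk) = 1.558 ⇒ k = 0.4834/(2π·1.558) = 0.0494 W/m·K

k = 0.0494 W/m·K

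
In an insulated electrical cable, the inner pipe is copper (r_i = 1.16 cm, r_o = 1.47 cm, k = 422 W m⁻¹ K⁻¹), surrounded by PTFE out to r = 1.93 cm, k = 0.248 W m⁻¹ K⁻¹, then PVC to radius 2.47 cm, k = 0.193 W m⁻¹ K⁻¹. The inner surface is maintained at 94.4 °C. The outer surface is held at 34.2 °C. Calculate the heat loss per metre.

Q' = 159 W/m

Resistance network (inner→outer):
  R'_copper = ln(0.0147/0.0116)/(2πk) = 0.2368/(2π·422) = 8.932×10^-5 m·K/W
  R'_PTFE = ln(0.0193/0.0147)/(2πk) = 0.2723/(2π·0.248) = 0.1747 m·K/W
  R'_PVC = ln(0.0247/0.0193)/(2πk) = 0.2467/(2π·0.193) = 0.2034 m·K/W
ΣR = 8.932×10^-5 + 0.1747 + 0.2034 = 0.3782 m·K/W
Q' = ΔT/ΣR = (94.4 °C − 34.2 °C)/0.3782 = 159 W/m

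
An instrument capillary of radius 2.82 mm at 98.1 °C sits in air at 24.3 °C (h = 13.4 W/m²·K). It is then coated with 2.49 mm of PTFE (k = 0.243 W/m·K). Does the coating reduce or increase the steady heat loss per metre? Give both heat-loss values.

Critical radius for a cylinder: r_cr = k/h = 0.0181 m = 1.81 cm.
Outer radius after coating: r₂ = 0.00282 + 0.00249 = 0.00531 m.
Since r₁ < r_cr and r₂ ≤ r_cr, the coating moves toward the maximum at r_cr — heat loss rises.
Bare: R = 1/(2πr₁h) = 4.212 m·K/W; Q = 73.8/4.212 = 17.5 W/m.
Coated: R = R_cond + R_conv = 2.651 m·K/W; Q = 73.8/2.651 = 27.8 W/m.

increases: 17.5 → 27.8 W/m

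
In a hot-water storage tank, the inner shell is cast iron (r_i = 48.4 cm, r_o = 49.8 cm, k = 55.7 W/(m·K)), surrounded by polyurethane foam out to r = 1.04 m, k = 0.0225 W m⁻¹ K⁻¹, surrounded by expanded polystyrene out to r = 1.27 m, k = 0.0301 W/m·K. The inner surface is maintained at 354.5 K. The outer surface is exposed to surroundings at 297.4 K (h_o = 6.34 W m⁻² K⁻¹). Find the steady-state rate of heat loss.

Treat each layer as a resistance in series:
  R_cast iron = (1/0.484 − 1/0.498)/(4πk) = 0.05808/(4π·55.7) = 8.298×10^-5 K/W
  R_polyurethane foam = (1/0.498 − 1/1.04)/(4πk) = 1.046/(4π·0.0225) = 3.701 K/W
  R_expanded polystyrene = (1/1.04 − 1/1.27)/(4πk) = 0.1741/(4π·0.0301) = 0.4604 K/W
  R_conv,out = 1/(4πr²h) = 1/(4π·1.27²·6.34) = 0.007782 K/W
ΣR = 8.298×10^-5 + 3.701 + 0.4604 + 0.007782 = 4.169 K/W
Q = ΔT/ΣR = (354.5 K − 297.4 K)/4.169 = 13.7 W

Q = 13.7 W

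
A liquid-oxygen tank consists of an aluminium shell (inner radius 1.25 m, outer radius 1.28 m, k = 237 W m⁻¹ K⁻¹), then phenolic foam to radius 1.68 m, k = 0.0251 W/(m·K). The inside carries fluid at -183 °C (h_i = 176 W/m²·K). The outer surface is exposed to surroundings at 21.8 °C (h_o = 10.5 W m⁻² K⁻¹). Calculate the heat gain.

Q = 346 W

Series thermal resistances, inner to outer:
  R_conv,in = 1/(4πr²h) = 1/(4π·1.25²·176) = 2.894×10^-4 K/W
  R_aluminium = (1/1.25 − 1/1.28)/(4πk) = 0.01875/(4π·237) = 6.296×10^-6 K/W
  R_phenolic foam = (1/1.28 − 1/1.68)/(4πk) = 0.1860/(4π·0.0251) = 0.5897 K/W
  R_conv,out = 1/(4πr²h) = 1/(4π·1.68²·10.5) = 0.002685 K/W
ΣR = 2.894×10^-4 + 6.296×10^-6 + 0.5897 + 0.002685 = 0.5927 K/W
Q = ΔT/ΣR = (-183 °C − 21.8 °C)/0.5927 = -346 W
(Negative Q ⇒ heat flows inward; heat gain = 346 W.)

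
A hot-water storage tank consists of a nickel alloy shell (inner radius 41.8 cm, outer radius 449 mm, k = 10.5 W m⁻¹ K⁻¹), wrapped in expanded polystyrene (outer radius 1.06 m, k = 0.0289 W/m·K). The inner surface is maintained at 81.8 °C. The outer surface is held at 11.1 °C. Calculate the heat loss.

Treat each layer as a resistance in series:
  R_nickel alloy = (1/0.418 − 1/0.449)/(4πk) = 0.1652/(4π·10.5) = 0.001252 K/W
  R_expanded polystyrene = (1/0.449 − 1/1.06)/(4πk) = 1.284/(4π·0.0289) = 3.535 K/W
ΣR = 0.001252 + 3.535 = 3.536 K/W
Q = ΔT/ΣR = (81.8 °C − 11.1 °C)/3.536 = 20.0 W

Q = 20.0 W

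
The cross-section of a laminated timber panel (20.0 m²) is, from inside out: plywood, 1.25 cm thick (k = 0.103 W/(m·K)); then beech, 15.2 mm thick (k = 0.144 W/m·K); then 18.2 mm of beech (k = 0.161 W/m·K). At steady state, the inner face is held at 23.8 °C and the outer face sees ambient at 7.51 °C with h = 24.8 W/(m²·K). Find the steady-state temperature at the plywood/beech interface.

Treat each layer as a resistance in series:
  R_plywood = L/(kA) = 0.0125/(0.103·20.0) = 0.006068 K/W
  R_beech = L/(kA) = 0.0152/(0.144·20.0) = 0.005278 K/W
  R_beech = L/(kA) = 0.0182/(0.161·20.0) = 0.005652 K/W
  R_conv,out = 1/(hA) = 1/(24.8·20.0) = 0.002016 K/W
ΣR = 0.006068 + 0.005278 + 0.005652 + 0.002016 = 0.01901 K/W
Q = ΔT/ΣR = (23.8 °C − 7.51 °C)/0.01901 = 856.9 W
From the inner boundary to the plywood/beech interface, ΣR_partial = 0.006068 K/W.
T_interface = T_in − Q·ΣR_partial = 23.8 °C − (856.9)(0.006068) = 18.6 °C

T = 18.6 °C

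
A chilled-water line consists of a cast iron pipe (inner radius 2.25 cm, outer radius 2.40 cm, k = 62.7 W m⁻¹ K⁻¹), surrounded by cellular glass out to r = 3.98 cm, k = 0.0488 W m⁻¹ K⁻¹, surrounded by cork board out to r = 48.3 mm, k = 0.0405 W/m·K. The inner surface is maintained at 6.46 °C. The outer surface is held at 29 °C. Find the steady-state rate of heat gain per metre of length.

Q' = 9.35 W/m

Resistance network (inner→outer):
  R'_cast iron = ln(0.0240/0.0225)/(2πk) = 0.06454/(2π·62.7) = 1.638×10^-4 m·K/W
  R'_cellular glass = ln(0.0398/0.0240)/(2πk) = 0.5058/(2π·0.0488) = 1.650 m·K/W
  R'_cork board = ln(0.0483/0.0398)/(2πk) = 0.1936/(2π·0.0405) = 0.7607 m·K/W
ΣR = 1.638×10^-4 + 1.650 + 0.7607 = 2.411 m·K/W
Q' = ΔT/ΣR = (6.46 °C − 29 °C)/2.411 = -9.35 W/m
(Negative Q' ⇒ heat flows inward; heat gain = 9.35 W/m.)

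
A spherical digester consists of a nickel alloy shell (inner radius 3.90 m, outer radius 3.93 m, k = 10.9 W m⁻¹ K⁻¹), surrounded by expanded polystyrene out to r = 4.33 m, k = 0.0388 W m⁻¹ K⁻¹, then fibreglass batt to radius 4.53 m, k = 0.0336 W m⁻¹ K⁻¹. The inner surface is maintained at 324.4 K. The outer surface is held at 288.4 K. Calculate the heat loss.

Resistance network (inner→outer):
  R_nickel alloy = (1/3.90 − 1/3.93)/(4πk) = 0.001957/(4π·10.9) = 1.429×10^-5 K/W
  R_expanded polystyrene = (1/3.93 − 1/4.33)/(4πk) = 0.02351/(4π·0.0388) = 0.04821 K/W
  R_fibreglass batt = (1/4.33 − 1/4.53)/(4πk) = 0.01020/(4π·0.0336) = 0.02415 K/W
ΣR = 1.429×10^-5 + 0.04821 + 0.02415 = 0.07237 K/W
Q = ΔT/ΣR = (324.4 K − 288.4 K)/0.07237 = 497 W

Q = 497 W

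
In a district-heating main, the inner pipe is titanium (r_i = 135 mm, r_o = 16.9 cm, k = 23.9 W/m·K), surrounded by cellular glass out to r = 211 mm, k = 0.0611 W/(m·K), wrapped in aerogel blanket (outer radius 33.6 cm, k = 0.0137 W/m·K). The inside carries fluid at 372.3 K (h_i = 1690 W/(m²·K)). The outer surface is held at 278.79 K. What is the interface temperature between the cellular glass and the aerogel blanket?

Resistance network (inner→outer):
  R'_conv,in = 1/(2πr h) = 1/(2π·0.135·1690) = 6.976×10^-4 m·K/W
  R'_titanium = ln(0.169/0.135)/(2πk) = 0.2246/(2π·23.9) = 0.001496 m·K/W
  R'_cellular glass = ln(0.211/0.169)/(2πk) = 0.2220/(2π·0.0611) = 0.5782 m·K/W
  R'_aerogel blanket = ln(0.336/0.211)/(2πk) = 0.4653/(2π·0.0137) = 5.405 m·K/W
ΣR = 6.976×10^-4 + 0.001496 + 0.5782 + 5.405 = 5.985 m·K/W
Q' = ΔT/ΣR = (372.3 K − 278.79 K)/5.985 = 15.62 W/m
From the inner boundary to the cellular glass/aerogel blanket interface, ΣR_partial = 0.5804 m·K/W.
T_interface = T_in − Q'·ΣR_partial = 372.3 K − (15.62)(0.5804) = 363.2 K

T = 363.2 K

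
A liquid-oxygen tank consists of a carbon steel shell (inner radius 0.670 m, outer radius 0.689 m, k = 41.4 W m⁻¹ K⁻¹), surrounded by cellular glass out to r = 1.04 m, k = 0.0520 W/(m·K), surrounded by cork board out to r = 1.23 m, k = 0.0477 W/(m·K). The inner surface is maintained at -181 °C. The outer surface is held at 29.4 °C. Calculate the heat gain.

Series thermal resistances, inner to outer:
  R_carbon steel = (1/0.670 − 1/0.689)/(4πk) = 0.04116/(4π·41.4) = 7.911×10^-5 K/W
  R_cellular glass = (1/0.689 − 1/1.04)/(4πk) = 0.4898/(4π·0.0520) = 0.7496 K/W
  R_cork board = (1/1.04 − 1/1.23)/(4πk) = 0.1485/(4π·0.0477) = 0.2478 K/W
ΣR = 7.911×10^-5 + 0.7496 + 0.2478 = 0.9975 K/W
Q = ΔT/ΣR = (-181 °C − 29.4 °C)/0.9975 = -211 W
(Negative Q ⇒ heat flows inward; heat gain = 211 W.)

Q = 211 W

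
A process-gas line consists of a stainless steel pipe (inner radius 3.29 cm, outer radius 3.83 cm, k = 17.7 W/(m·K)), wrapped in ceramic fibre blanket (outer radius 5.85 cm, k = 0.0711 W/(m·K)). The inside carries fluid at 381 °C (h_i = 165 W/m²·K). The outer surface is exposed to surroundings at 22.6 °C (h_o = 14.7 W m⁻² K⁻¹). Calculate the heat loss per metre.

Q' = 308 W/m

Treat each layer as a resistance in series:
  R'_conv,in = 1/(2πr h) = 1/(2π·0.0329·165) = 0.02932 m·K/W
  R'_stainless steel = ln(0.0383/0.0329)/(2πk) = 0.1520/(2π·17.7) = 0.001367 m·K/W
  R'_ceramic fibre blanket = ln(0.0585/0.0383)/(2πk) = 0.4236/(2π·0.0711) = 0.9482 m·K/W
  R'_conv,out = 1/(2πr h) = 1/(2π·0.0585·14.7) = 0.1851 m·K/W
ΣR = 0.02932 + 0.001367 + 0.9482 + 0.1851 = 1.164 m·K/W
Q' = ΔT/ΣR = (381 °C − 22.6 °C)/1.164 = 308 W/m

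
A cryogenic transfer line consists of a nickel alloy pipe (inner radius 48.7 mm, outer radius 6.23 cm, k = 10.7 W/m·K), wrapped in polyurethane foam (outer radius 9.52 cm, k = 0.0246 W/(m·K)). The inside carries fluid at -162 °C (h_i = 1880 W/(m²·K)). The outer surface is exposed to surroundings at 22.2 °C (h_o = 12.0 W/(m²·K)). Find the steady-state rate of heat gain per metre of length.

Resistance network (inner→outer):
  R'_conv,in = 1/(2πr h) = 1/(2π·0.0487·1880) = 0.001738 m·K/W
  R'_nickel alloy = ln(0.0623/0.0487)/(2πk) = 0.2463/(2π·10.7) = 0.003663 m·K/W
  R'_polyurethane foam = ln(0.0952/0.0623)/(2πk) = 0.4240/(2π·0.0246) = 2.743 m·K/W
  R'_conv,out = 1/(2πr h) = 1/(2π·0.0952·12.0) = 0.1393 m·K/W
ΣR = 0.001738 + 0.003663 + 2.743 + 0.1393 = 2.888 m·K/W
Q' = ΔT/ΣR = (-162 °C − 22.2 °C)/2.888 = -63.8 W/m
(Negative Q' ⇒ heat flows inward; heat gain = 63.8 W/m.)

Q' = 63.8 W/m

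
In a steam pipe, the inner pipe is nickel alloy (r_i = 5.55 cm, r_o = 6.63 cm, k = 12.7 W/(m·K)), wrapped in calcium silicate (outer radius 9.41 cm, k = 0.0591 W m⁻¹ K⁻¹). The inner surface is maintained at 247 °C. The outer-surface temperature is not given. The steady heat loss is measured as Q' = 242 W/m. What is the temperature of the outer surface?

Sum the resistances:
  R'_nickel alloy = ln(0.0663/0.0555)/(2πk) = 0.1778/(2π·12.7) = 0.002228 m·K/W
  R'_calcium silicate = ln(0.0941/0.0663)/(2πk) = 0.3502/(2π·0.0591) = 0.9430 m·K/W
ΣR = 0.9452 m·K/W
ΔT = Q'·ΣR = 242 × 0.9452 = 228.7 K
Heat flows outward, so T_out = T_in − ΔT = 247 − 228.7 = 18.3 °C

T_out = 18.3 °C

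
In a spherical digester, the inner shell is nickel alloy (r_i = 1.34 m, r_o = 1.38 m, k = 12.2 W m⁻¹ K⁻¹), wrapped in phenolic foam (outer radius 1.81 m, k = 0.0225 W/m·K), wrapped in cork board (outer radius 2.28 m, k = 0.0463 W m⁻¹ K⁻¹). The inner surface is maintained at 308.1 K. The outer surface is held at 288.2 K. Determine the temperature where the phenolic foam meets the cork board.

T = 293.0 K

Treat each layer as a resistance in series:
  R_nickel alloy = (1/1.34 − 1/1.38)/(4πk) = 0.02163/(4π·12.2) = 1.411×10^-4 K/W
  R_phenolic foam = (1/1.38 − 1/1.81)/(4πk) = 0.1722/(4π·0.0225) = 0.6089 K/W
  R_cork board = (1/1.81 − 1/2.28)/(4πk) = 0.1139/(4π·0.0463) = 0.1957 K/W
ΣR = 1.411×10^-4 + 0.6089 + 0.1957 = 0.8047 K/W
Q = ΔT/ΣR = (308.1 K − 288.2 K)/0.8047 = 24.73 W
From the inner boundary to the phenolic foam/cork board interface, ΣR_partial = 0.6090 K/W.
T_interface = T_in − Q·ΣR_partial = 308.1 K − (24.73)(0.6090) = 293.0 K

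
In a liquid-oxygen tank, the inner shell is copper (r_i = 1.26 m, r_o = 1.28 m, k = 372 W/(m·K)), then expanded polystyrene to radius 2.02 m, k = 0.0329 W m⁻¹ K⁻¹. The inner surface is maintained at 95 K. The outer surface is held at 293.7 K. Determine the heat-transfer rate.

Q = 287 W

Resistance network (inner→outer):
  R_copper = (1/1.26 − 1/1.28)/(4πk) = 0.01240/(4π·372) = 2.653×10^-6 K/W
  R_expanded polystyrene = (1/1.28 − 1/2.02)/(4πk) = 0.2862/(4π·0.0329) = 0.6923 K/W
ΣR = 2.653×10^-6 + 0.6923 = 0.6923 K/W
Q = ΔT/ΣR = (95 K − 293.7 K)/0.6923 = -287 W
(Negative Q ⇒ heat flows inward; heat gain = 287 W.)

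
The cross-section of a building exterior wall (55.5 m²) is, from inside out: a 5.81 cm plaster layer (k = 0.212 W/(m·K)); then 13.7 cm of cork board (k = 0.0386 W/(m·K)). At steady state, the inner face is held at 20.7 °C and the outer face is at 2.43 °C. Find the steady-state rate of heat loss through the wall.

Resistance network (inner→outer):
  R_plaster = L/(kA) = 0.0581/(0.212·55.5) = 0.004938 K/W
  R_cork board = L/(kA) = 0.137/(0.0386·55.5) = 0.06395 K/W
ΣR = 0.004938 + 0.06395 = 0.06889 K/W
Q = ΔT/ΣR = (20.7 °C − 2.43 °C)/0.06889 = 265 W

Q = 265 W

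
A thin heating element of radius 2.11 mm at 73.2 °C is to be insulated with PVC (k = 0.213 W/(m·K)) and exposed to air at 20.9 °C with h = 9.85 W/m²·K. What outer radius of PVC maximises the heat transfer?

For a cylinder, r_cr = k_ins/h = 0.213/9.85 = 0.0216 m = 2.16 cm

r_cr = 2.16 cm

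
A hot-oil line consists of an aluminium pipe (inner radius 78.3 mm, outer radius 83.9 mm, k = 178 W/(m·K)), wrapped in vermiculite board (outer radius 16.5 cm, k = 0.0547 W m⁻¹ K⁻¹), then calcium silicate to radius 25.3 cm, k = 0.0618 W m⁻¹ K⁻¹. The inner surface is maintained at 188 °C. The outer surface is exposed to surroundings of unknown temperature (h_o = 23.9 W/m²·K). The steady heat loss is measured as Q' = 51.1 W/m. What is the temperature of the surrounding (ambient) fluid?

T_out = 29.8 °C

Series resistances:
  R'_aluminium = ln(0.0839/0.0783)/(2πk) = 0.06908/(2π·178) = 6.176×10^-5 m·K/W
  R'_vermiculite board = ln(0.165/0.0839)/(2πk) = 0.6763/(2π·0.0547) = 1.968 m·K/W
  R'_calcium silicate = ln(0.253/0.165)/(2πk) = 0.4274/(2π·0.0618) = 1.101 m·K/W
  R'_conv,out = 1/(2πr h) = 1/(2π·0.253·23.9) = 0.02632 m·K/W
ΣR = 3.095 m·K/W
ΔT = Q'·ΣR = 51.1 × 3.095 = 158.2 K
Heat flows outward, so T_out = T_in − ΔT = 188 − 158.2 = 29.8 °C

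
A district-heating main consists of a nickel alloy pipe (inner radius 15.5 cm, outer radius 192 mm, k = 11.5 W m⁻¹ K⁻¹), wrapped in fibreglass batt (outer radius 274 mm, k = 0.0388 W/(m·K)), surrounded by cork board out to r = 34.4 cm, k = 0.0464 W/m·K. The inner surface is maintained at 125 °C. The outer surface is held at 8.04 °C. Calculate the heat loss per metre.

Series thermal resistances, inner to outer:
  R'_nickel alloy = ln(0.192/0.155)/(2πk) = 0.2141/(2π·11.5) = 0.002963 m·K/W
  R'_fibreglass batt = ln(0.274/0.192)/(2πk) = 0.3556/(2π·0.0388) = 1.459 m·K/W
  R'_cork board = ln(0.344/0.274)/(2πk) = 0.2275/(2π·0.0464) = 0.7804 m·K/W
ΣR = 0.002963 + 1.459 + 0.7804 = 2.242 m·K/W
Q' = ΔT/ΣR = (125 °C − 8.04 °C)/2.242 = 52.2 W/m

Q' = 52.2 W/m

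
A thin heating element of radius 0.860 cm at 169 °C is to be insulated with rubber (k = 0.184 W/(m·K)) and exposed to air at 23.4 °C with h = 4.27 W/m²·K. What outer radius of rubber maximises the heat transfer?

For a cylinder, r_cr = k_ins/h = 0.184/4.27 = 0.0431 m = 4.31 cm

r_cr = 4.31 cm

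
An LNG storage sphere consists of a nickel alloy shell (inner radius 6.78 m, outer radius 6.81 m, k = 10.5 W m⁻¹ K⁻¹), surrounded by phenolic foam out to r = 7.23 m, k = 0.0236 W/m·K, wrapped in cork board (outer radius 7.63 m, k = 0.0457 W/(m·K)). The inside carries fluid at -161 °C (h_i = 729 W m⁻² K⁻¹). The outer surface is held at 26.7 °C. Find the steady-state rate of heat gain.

Q = 4.53 kW

Resistance network (inner→outer):
  R_conv,in = 1/(4πr²h) = 1/(4π·6.78²·729) = 2.375×10^-6 K/W
  R_nickel alloy = (1/6.78 − 1/6.81)/(4πk) = 6.497×10^-4/(4π·10.5) = 4.924×10^-6 K/W
  R_phenolic foam = (1/6.81 − 1/7.23)/(4πk) = 0.008530/(4π·0.0236) = 0.02876 K/W
  R_cork board = (1/7.23 − 1/7.63)/(4πk) = 0.007251/(4π·0.0457) = 0.01263 K/W
ΣR = 2.375×10^-6 + 4.924×10^-6 + 0.02876 + 0.01263 = 0.04140 K/W
Q = ΔT/ΣR = (-161 °C − 26.7 °C)/0.04140 = -4530 W
(Negative Q ⇒ heat flows inward; heat gain = 4530 W.)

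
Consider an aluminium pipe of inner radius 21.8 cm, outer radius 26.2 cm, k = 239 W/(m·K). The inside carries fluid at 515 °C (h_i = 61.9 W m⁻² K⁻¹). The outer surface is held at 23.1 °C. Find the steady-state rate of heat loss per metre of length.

Resistance network (inner→outer):
  R'_conv,in = 1/(2πr h) = 1/(2π·0.218·61.9) = 0.01179 m·K/W
  R'_aluminium = ln(0.262/0.218)/(2πk) = 0.1838/(2π·239) = 1.224×10^-4 m·K/W
ΣR = 0.01179 + 1.224×10^-4 = 0.01191 m·K/W
Q' = ΔT/ΣR = (515 °C − 23.1 °C)/0.01191 = 41300 W/m

Q' = 41.3 kW/m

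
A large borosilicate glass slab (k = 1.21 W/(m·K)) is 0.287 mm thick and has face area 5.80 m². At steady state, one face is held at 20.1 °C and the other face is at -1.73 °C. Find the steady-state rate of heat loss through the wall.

Q = kA·ΔT/L = 1.21 × 5.80 × |20.1 °C − -1.73 °C| / 2.87×10^-4 = 5.34×10^5 W

Q = 534 kW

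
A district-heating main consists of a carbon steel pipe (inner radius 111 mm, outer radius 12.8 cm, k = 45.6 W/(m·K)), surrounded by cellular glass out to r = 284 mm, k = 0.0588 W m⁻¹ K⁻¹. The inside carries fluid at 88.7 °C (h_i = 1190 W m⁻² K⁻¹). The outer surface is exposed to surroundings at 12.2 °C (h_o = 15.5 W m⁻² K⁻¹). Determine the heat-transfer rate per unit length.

Q' = 34.9 W/m

Resistance network (inner→outer):
  R'_conv,in = 1/(2πr h) = 1/(2π·0.111·1190) = 0.001205 m·K/W
  R'_carbon steel = ln(0.128/0.111)/(2πk) = 0.1425/(2π·45.6) = 4.974×10^-4 m·K/W
  R'_cellular glass = ln(0.284/0.128)/(2πk) = 0.7969/(2π·0.0588) = 2.157 m·K/W
  R'_conv,out = 1/(2πr h) = 1/(2π·0.284·15.5) = 0.03616 m·K/W
ΣR = 0.001205 + 4.974×10^-4 + 2.157 + 0.03616 = 2.195 m·K/W
Q' = ΔT/ΣR = (88.7 °C − 12.2 °C)/2.195 = 34.9 W/m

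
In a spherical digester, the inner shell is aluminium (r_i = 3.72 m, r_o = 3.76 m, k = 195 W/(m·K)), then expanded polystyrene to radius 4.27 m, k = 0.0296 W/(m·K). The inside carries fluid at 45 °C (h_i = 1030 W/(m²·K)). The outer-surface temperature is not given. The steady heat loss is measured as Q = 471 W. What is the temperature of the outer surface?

Sum the resistances:
  R_conv,in = 1/(4πr²h) = 1/(4π·3.72²·1030) = 5.583×10^-6 K/W
  R_aluminium = (1/3.72 − 1/3.76)/(4πk) = 0.002860/(4π·195) = 1.167×10^-6 K/W
  R_expanded polystyrene = (1/3.76 − 1/4.27)/(4πk) = 0.03177/(4π·0.0296) = 0.08540 K/W
ΣR = 0.08541 K/W
ΔT = Q·ΣR = 471 × 0.08541 = 40.23 K
Heat flows outward, so T_out = T_in − ΔT = 45 − 40.23 = 4.77 °C

T_out = 4.77 °C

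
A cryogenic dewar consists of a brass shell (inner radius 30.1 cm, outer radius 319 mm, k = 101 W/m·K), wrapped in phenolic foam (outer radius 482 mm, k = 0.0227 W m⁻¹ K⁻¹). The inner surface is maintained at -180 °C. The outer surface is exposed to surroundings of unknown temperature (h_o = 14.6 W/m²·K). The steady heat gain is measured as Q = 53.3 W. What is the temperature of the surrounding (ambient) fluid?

Series resistances:
  R_brass = (1/0.301 − 1/0.319)/(4πk) = 0.1875/(4π·101) = 1.477×10^-4 K/W
  R_phenolic foam = (1/0.319 − 1/0.482)/(4πk) = 1.060/(4π·0.0227) = 3.716 K/W
  R_conv,out = 1/(4πr²h) = 1/(4π·0.482²·14.6) = 0.02346 K/W
ΣR = 3.740 K/W
ΔT = Q·ΣR = 53.3 × 3.740 = 199.3 K
Heat flows inward, so T_out = T_in + ΔT = -180 + 199.3 = 19.3 °C

T_out = 19.3 °C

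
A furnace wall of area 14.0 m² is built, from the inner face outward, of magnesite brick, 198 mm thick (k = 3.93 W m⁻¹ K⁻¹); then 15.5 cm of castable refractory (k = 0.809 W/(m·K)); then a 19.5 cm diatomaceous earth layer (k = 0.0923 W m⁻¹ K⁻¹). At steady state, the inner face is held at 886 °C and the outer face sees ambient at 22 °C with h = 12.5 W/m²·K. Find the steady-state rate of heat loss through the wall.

Q = 4970 W

Series thermal resistances, inner to outer:
  R_magnesite brick = L/(kA) = 0.198/(3.93·14.0) = 0.003599 K/W
  R_castable refractory = L/(kA) = 0.155/(0.809·14.0) = 0.01369 K/W
  R_diatomaceous earth = L/(kA) = 0.195/(0.0923·14.0) = 0.1509 K/W
  R_conv,out = 1/(hA) = 1/(12.5·14.0) = 0.005714 K/W
ΣR = 0.003599 + 0.01369 + 0.1509 + 0.005714 = 0.1739 K/W
Q = ΔT/ΣR = (886 °C − 22 °C)/0.1739 = 4970 W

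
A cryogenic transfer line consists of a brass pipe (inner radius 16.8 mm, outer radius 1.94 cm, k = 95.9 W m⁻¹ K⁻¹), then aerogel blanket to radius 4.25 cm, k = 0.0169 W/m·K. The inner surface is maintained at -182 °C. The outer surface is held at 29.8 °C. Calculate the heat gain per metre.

Resistance network (inner→outer):
  R'_brass = ln(0.0194/0.0168)/(2πk) = 0.1439/(2π·95.9) = 2.388×10^-4 m·K/W
  R'_aerogel blanket = ln(0.0425/0.0194)/(2πk) = 0.7842/(2π·0.0169) = 7.385 m·K/W
ΣR = 2.388×10^-4 + 7.385 = 7.385 m·K/W
Q' = ΔT/ΣR = (-182 °C − 29.8 °C)/7.385 = -28.7 W/m
(Negative Q' ⇒ heat flows inward; heat gain = 28.7 W/m.)

Q' = 28.7 W/m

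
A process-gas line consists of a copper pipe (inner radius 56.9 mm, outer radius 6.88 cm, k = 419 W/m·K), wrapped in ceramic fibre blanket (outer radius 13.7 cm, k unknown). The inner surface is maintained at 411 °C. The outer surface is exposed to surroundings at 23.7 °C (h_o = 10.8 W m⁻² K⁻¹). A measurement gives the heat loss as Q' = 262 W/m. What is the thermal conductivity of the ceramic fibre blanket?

ΣR = ΔT/Q' = |411 − 23.7|/262 = 1.478 m·K/W
Known resistances:
  R'_copper = ln(0.0688/0.0569)/(2πk) = 0.1899/(2π·419) = 7.214×10^-5 m·K/W
  R'_conv,out = 1/(2πr h) = 1/(2π·0.137·10.8) = 0.1076 m·K/W
R_ceramic fibre blanket = ΣR − ΣR_known = 1.478 − 0.1077 = 1.370 m·K/W
ln(r₂/r₁)/(2πk) = 1.370 ⇒ k = 0.6888/(2π·1.370) = 0.0800 W/m·K

k = 0.0800 W/m·K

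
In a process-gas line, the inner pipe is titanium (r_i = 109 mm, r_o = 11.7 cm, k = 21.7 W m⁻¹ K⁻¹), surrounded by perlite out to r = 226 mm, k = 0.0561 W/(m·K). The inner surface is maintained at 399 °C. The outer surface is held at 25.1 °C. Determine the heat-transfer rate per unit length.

Q' = 200 W/m

Resistance network (inner→outer):
  R'_titanium = ln(0.117/0.109)/(2πk) = 0.07083/(2π·21.7) = 5.195×10^-4 m·K/W
  R'_perlite = ln(0.226/0.117)/(2πk) = 0.6584/(2π·0.0561) = 1.868 m·K/W
ΣR = 5.195×10^-4 + 1.868 = 1.869 m·K/W
Q' = ΔT/ΣR = (399 °C − 25.1 °C)/1.869 = 200 W/m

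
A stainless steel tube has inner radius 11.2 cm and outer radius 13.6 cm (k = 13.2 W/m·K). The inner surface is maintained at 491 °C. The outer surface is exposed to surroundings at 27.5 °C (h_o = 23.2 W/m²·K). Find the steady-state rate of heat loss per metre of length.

Treat each layer as a resistance in series:
  R'_stainless steel = ln(0.136/0.112)/(2πk) = 0.1942/(2π·13.2) = 0.002341 m·K/W
  R'_conv,out = 1/(2πr h) = 1/(2π·0.136·23.2) = 0.05044 m·K/W
ΣR = 0.002341 + 0.05044 = 0.05278 m·K/W
Q' = ΔT/ΣR = (491 °C − 27.5 °C)/0.05278 = 8780 W/m

Q' = 8.78 kW/m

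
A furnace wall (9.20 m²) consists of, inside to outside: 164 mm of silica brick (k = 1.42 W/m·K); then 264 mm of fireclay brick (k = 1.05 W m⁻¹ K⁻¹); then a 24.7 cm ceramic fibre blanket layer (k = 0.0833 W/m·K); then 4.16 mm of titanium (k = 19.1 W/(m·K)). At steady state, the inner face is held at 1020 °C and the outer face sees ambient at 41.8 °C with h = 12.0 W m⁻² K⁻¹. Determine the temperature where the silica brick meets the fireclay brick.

T = 987 °C

Series thermal resistances, inner to outer:
  R_silica brick = L/(kA) = 0.164/(1.42·9.20) = 0.01255 K/W
  R_fireclay brick = L/(kA) = 0.264/(1.05·9.20) = 0.02733 K/W
  R_ceramic fibre blanket = L/(kA) = 0.247/(0.0833·9.20) = 0.3223 K/W
  R_titanium = L/(kA) = 0.00416/(19.1·9.20) = 2.367×10^-5 K/W
  R_conv,out = 1/(hA) = 1/(12.0·9.20) = 0.009058 K/W
ΣR = 0.01255 + 0.02733 + 0.3223 + 2.367×10^-5 + 0.009058 = 0.3713 K/W
Q = ΔT/ΣR = (1020 °C − 41.8 °C)/0.3713 = 2635 W
From the inner boundary to the silica brick/fireclay brick interface, ΣR_partial = 0.01255 K/W.
T_interface = T_in − Q·ΣR_partial = 1020 °C − (2635)(0.01255) = 987 °C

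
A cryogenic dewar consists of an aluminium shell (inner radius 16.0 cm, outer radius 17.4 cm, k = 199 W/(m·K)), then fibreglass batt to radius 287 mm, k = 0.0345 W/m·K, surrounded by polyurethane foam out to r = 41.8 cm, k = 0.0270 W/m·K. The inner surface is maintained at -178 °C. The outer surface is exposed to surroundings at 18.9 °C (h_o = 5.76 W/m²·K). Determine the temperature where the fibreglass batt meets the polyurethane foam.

Series thermal resistances, inner to outer:
  R_aluminium = (1/0.160 − 1/0.174)/(4πk) = 0.5029/(4π·199) = 2.011×10^-4 K/W
  R_fibreglass batt = (1/0.174 − 1/0.287)/(4πk) = 2.263/(4π·0.0345) = 5.219 K/W
  R_polyurethane foam = (1/0.287 − 1/0.418)/(4πk) = 1.092/(4π·0.0270) = 3.218 K/W
  R_conv,out = 1/(4πr²h) = 1/(4π·0.418²·5.76) = 0.07907 K/W
ΣR = 2.011×10^-4 + 5.219 + 3.218 + 0.07907 = 8.516 K/W
Q = ΔT/ΣR = (-178 °C − 18.9 °C)/8.516 = -23.12 W
From the inner boundary to the fibreglass batt/polyurethane foam interface, ΣR_partial = 5.219 K/W.
T_interface = T_in − Q·ΣR_partial = -178 °C − (-23.12)(5.219) = -57.3 °C

T = -57.3 °C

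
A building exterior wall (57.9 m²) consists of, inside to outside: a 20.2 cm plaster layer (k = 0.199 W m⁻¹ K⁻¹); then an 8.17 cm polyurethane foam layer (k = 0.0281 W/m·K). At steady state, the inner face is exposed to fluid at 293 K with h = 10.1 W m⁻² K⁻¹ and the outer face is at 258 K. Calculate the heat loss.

Q = 504 W

Series thermal resistances, inner to outer:
  R_conv,in = 1/(hA) = 1/(10.1·57.9) = 0.001710 K/W
  R_plaster = L/(kA) = 0.202/(0.199·57.9) = 0.01753 K/W
  R_polyurethane foam = L/(kA) = 0.0817/(0.0281·57.9) = 0.05022 K/W
ΣR = 0.001710 + 0.01753 + 0.05022 = 0.06946 K/W
Q = ΔT/ΣR = (293 K − 258 K)/0.06946 = 504 W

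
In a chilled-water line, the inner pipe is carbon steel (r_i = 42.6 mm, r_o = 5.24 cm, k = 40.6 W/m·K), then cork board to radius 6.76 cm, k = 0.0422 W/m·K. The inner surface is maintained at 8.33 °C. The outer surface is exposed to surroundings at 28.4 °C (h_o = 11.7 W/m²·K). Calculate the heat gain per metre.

Q' = 17.3 W/m

Resistance network (inner→outer):
  R'_carbon steel = ln(0.0524/0.0426)/(2πk) = 0.2071/(2π·40.6) = 8.117×10^-4 m·K/W
  R'_cork board = ln(0.0676/0.0524)/(2πk) = 0.2547/(2π·0.0422) = 0.9606 m·K/W
  R'_conv,out = 1/(2πr h) = 1/(2π·0.0676·11.7) = 0.2012 m·K/W
ΣR = 8.117×10^-4 + 0.9606 + 0.2012 = 1.163 m·K/W
Q' = ΔT/ΣR = (8.33 °C − 28.4 °C)/1.163 = -17.3 W/m
(Negative Q' ⇒ heat flows inward; heat gain = 17.3 W/m.)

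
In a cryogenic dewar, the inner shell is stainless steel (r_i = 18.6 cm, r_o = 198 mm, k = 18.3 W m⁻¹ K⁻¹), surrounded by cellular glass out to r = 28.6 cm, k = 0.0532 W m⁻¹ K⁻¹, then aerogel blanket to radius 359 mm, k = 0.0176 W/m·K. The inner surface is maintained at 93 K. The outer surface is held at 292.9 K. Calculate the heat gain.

Treat each layer as a resistance in series:
  R_stainless steel = (1/0.186 − 1/0.198)/(4πk) = 0.3258/(4π·18.3) = 0.001417 K/W
  R_cellular glass = (1/0.198 − 1/0.286)/(4πk) = 1.554/(4π·0.0532) = 2.325 K/W
  R_aerogel blanket = (1/0.286 − 1/0.359)/(4πk) = 0.7110/(4π·0.0176) = 3.215 K/W
ΣR = 0.001417 + 2.325 + 3.215 = 5.541 K/W
Q = ΔT/ΣR = (93 K − 292.9 K)/5.541 = -36.1 W
(Negative Q ⇒ heat flows inward; heat gain = 36.1 W.)

Q = 36.1 W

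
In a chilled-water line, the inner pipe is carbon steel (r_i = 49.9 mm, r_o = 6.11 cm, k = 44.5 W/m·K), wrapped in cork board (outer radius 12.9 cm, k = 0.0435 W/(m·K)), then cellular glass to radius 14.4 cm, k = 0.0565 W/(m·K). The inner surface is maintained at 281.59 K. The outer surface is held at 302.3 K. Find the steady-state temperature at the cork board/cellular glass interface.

Series thermal resistances, inner to outer:
  R'_carbon steel = ln(0.0611/0.0499)/(2πk) = 0.2025/(2π·44.5) = 7.242×10^-4 m·K/W
  R'_cork board = ln(0.129/0.0611)/(2πk) = 0.7473/(2π·0.0435) = 2.734 m·K/W
  R'_cellular glass = ln(0.144/0.129)/(2πk) = 0.1100/(2π·0.0565) = 0.3099 m·K/W
ΣR = 7.242×10^-4 + 2.734 + 0.3099 = 3.045 m·K/W
Q' = ΔT/ΣR = (281.59 K − 302.3 K)/3.045 = -6.801 W/m
From the inner boundary to the cork board/cellular glass interface, ΣR_partial = 2.735 m·K/W.
T_interface = T_in − Q'·ΣR_partial = 281.59 K − (-6.801)(2.735) = 300.2 K

T = 300.2 K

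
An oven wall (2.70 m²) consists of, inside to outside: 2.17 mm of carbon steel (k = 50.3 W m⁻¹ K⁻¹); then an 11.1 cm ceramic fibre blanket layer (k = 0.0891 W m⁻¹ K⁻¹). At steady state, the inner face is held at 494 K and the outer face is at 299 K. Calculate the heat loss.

Treat each layer as a resistance in series:
  R_carbon steel = L/(kA) = 0.00217/(50.3·2.70) = 1.598×10^-5 K/W
  R_ceramic fibre blanket = L/(kA) = 0.111/(0.0891·2.70) = 0.4614 K/W
ΣR = 1.598×10^-5 + 0.4614 = 0.4614 K/W
Q = ΔT/ΣR = (494 K − 299 K)/0.4614 = 423 W

Q = 423 W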